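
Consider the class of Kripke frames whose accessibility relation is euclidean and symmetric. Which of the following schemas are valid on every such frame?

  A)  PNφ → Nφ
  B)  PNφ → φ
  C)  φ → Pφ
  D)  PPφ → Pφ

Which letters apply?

A symmetric euclidean relation is transitive (uRv and vRw give vRu by symmetry, then uRw by the euclidean condition, applied at v).
(A) PNφ → Nφ is the dual of axiom 5; it is valid on a frame exactly when R is euclidean. Every such R is euclidean, so valid.
(B) the dual of axiom B: valid iff R is symmetric. Every such R is symmetric — valid.
(C) φ → Pφ is the dual of axiom T; it is valid on a frame exactly when R is reflexive. Such an R need not be reflexive, so not valid.
(D) the dual of axiom 4: valid iff R is transitive. Every such R is transitive — valid.

A, B, D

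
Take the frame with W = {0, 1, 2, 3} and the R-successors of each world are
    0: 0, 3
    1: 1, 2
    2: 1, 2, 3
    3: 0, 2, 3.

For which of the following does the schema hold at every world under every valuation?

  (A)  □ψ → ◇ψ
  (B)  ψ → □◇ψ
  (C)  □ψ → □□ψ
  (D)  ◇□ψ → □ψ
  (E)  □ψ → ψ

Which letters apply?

A, B, E

R is reflexive: each world relates to itself.
R is symmetric: every R-edge is matched by its reverse.
R is not transitive: 0 R 3 and 3 R 2 but not 0 R 2.
R is not euclidean: 2 R 1 and 2 R 3 but not 1 R 3.
R is serial: every world has an R-successor.
(A) □ψ → ◇ψ is axiom D, which corresponds to seriality. R is serial — valid.
(B) ψ → □◇ψ (axiom B) characterises the symmetric frames. R is symmetric — valid.
(C) □ψ → □□ψ is axiom 4, which corresponds to transitivity. R is not transitive — not valid.
(D) the dual of axiom 5: valid iff R is euclidean. R is not euclidean — not valid.
(E) □ψ → ψ is axiom T, which corresponds to reflexivity. R is reflexive — valid.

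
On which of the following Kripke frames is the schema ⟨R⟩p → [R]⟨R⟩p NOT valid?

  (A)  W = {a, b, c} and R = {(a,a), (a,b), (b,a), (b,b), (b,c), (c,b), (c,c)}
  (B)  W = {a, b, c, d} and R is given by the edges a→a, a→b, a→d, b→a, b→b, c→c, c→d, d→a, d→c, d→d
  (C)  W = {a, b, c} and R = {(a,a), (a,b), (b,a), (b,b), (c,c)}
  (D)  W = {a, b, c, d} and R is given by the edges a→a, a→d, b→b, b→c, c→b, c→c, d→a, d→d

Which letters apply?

The schema ⟨R⟩p → [R]⟨R⟩p is axiom 5; it is valid on a frame iff R is euclidean.
(A) R is not euclidean (b R a and b R c but not a R c), so the schema fails here.
(B) R is not euclidean (a R b and a R d but not b R d), so the schema fails here.
(C) R is euclidean (any two R-successors of the same world are R-related), so the schema is valid here.
(D) R is euclidean (any two R-successors of the same world are R-related), so the schema is valid here.

A, B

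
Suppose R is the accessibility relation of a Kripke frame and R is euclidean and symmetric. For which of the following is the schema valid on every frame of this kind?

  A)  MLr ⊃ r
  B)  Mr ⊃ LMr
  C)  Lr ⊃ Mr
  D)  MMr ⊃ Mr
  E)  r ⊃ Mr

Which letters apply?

A, B, D

A symmetric euclidean relation is transitive (uRv and vRw give vRu by symmetry, then uRw by the euclidean condition, applied at v).
(A) MLr ⊃ r is the dual of axiom B; it is valid on a frame exactly when R is symmetric. Every such R is symmetric, so valid.
(B) Mr ⊃ LMr is axiom 5, which corresponds to the euclidean property. Every such R is euclidean — valid.
(C) Lr ⊃ Mr is axiom D; it is valid on a frame exactly when R is serial. Such an R need not be serial, so not valid.
(D) MMr ⊃ Mr is the dual of axiom 4; it is valid on a frame exactly when R is transitive. Every such R is transitive, so valid.
(E) r ⊃ Mr is the dual of axiom T, which corresponds to reflexivity. Such an R need not be reflexive — not valid.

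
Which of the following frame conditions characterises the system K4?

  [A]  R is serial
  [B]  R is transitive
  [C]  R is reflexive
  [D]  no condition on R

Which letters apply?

(A) this class determines D, not K4.
(B) K4 is sound and complete for exactly this class.
(C) this class determines T (= KT), not K4.
(D) this class determines K, not K4.

B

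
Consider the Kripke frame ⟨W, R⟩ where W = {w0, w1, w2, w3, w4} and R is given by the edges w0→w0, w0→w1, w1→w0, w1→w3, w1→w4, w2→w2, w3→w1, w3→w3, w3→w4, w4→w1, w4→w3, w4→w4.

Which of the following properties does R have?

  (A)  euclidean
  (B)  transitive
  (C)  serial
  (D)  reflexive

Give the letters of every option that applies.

C

(A) not euclidean: w1 R w0 and w1 R w3 but not w0 R w3.
(B) not transitive: w0 R w1 and w1 R w3 but not w0 R w3.
(C) serial: every world has an R-successor.
(D) not reflexive: not w1 R w1.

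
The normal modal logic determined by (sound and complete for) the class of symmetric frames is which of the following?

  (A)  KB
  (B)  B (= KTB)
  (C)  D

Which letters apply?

A

(A) KB is determined by exactly this class.
(B) B (= KTB) is determined by the class of reflexive and symmetric frames.
(C) D is determined by the class of serial frames.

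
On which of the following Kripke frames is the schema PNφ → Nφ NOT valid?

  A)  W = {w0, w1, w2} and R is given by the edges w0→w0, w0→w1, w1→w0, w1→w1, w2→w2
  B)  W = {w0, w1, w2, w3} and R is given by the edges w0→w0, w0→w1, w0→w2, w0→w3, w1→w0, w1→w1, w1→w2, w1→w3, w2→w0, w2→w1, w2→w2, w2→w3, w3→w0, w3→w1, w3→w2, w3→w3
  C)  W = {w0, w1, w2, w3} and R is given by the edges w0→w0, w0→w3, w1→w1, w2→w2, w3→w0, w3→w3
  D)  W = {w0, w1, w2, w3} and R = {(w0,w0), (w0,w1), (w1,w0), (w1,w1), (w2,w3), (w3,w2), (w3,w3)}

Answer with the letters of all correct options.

D

The schema PNφ → Nφ is the dual of axiom 5; it is valid on a frame iff R is euclidean.
(A) R is euclidean (any two R-successors of the same world are R-related), so the schema is valid here.
(B) R is euclidean (any two R-successors of the same world are R-related), so the schema is valid here.
(C) R is euclidean (any two R-successors of the same world are R-related), so the schema is valid here.
(D) R is not euclidean (w3 R w2 and w3 R w2 but not w2 R w2), so the schema fails here.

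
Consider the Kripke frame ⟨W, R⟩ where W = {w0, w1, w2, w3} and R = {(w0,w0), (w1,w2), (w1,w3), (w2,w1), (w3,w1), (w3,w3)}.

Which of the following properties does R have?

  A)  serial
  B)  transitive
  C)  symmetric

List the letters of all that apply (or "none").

A, C

(A) serial: every world has an R-successor.
(B) not transitive: w1 R w2 and w2 R w1 but not w1 R w1.
(C) symmetric: every R-edge is matched by its reverse.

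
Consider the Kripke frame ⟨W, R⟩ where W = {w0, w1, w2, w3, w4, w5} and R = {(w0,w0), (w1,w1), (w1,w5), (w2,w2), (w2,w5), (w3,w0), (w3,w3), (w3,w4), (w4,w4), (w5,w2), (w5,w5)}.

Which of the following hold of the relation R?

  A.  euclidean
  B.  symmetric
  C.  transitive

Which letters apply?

(A) not euclidean: w1 R w5 and w1 R w1 but not w5 R w1.
(B) not symmetric: w1 R w5 but not w5 R w1.
(C) not transitive: w1 R w5 and w5 R w2 but not w1 R w2.

none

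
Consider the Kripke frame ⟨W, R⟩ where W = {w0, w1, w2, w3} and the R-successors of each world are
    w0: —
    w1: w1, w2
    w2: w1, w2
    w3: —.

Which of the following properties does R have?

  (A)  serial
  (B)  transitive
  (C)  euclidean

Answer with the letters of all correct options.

B, C

(A) not serial: w0 has no R-successor.
(B) transitive: R is closed under composition.
(C) euclidean: any two R-successors of the same world are R-related.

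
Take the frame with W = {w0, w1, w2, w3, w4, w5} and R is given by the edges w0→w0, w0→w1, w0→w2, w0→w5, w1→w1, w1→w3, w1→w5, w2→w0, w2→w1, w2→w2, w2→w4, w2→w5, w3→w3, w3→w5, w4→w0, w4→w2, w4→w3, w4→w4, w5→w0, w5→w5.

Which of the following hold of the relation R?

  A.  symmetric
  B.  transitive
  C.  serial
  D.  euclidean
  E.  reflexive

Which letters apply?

(A) not symmetric: w0 R w1 but not w1 R w0.
(B) not transitive: w0 R w1 and w1 R w3 but not w0 R w3.
(C) serial: every world has an R-successor.
(D) not euclidean: w0 R w1 and w0 R w0 but not w1 R w0.
(E) reflexive: each world relates to itself.

C, E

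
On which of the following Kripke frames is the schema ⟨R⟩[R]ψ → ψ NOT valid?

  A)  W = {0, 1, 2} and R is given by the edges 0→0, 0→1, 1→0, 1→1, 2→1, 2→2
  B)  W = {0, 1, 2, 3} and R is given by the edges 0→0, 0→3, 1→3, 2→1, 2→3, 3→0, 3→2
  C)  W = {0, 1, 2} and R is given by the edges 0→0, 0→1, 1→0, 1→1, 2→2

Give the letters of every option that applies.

The schema ⟨R⟩[R]ψ → ψ is the dual of axiom B; it is valid on a frame iff R is symmetric.
(A) R is not symmetric (2 R 1 but not 1 R 2), so the schema fails here.
(B) R is not symmetric (1 R 3 but not 3 R 1), so the schema fails here.
(C) R is symmetric (every R-edge is matched by its reverse), so the schema is valid here.

A, B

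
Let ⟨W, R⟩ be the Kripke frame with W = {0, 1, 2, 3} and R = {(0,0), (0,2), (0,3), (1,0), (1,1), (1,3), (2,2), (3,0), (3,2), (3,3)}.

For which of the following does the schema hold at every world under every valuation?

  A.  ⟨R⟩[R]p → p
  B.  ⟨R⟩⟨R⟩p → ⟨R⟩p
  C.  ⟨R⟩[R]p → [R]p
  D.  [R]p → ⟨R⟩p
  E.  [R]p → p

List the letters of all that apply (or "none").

D, E

R is reflexive: each world relates to itself.
R is not symmetric: 0 R 2 but not 2 R 0.
R is not transitive: 1 R 0 and 0 R 2 but not 1 R 2.
R is not euclidean: 0 R 2 and 0 R 0 but not 2 R 0.
R is serial: every world has an R-successor.
(A) ⟨R⟩[R]p → p is the dual of axiom B, which corresponds to symmetry. R is not symmetric — not valid.
(B) ⟨R⟩⟨R⟩p → ⟨R⟩p (the dual of axiom 4) characterises the transitive frames. R is not transitive — not valid.
(C) ⟨R⟩[R]p → [R]p is the dual of axiom 5; it is valid on a frame exactly when R is euclidean. R is not euclidean, so not valid.
(D) [R]p → ⟨R⟩p is axiom D; it is valid on a frame exactly when R is serial. R is serial, so valid.
(E) axiom T: valid iff R is reflexive. R is reflexive — valid.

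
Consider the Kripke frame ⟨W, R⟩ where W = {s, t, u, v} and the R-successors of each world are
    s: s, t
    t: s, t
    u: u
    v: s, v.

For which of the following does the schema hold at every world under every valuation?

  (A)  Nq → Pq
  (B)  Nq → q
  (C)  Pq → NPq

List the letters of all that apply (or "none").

A, B

R is reflexive: each world relates to itself.
R is not euclidean: v R s and v R v but not s R v.
R is serial: every world has an R-successor.
(A) Nq → Pq is axiom D, which corresponds to seriality. R is serial — valid.
(B) Nq → q (axiom T) characterises the reflexive frames. R is reflexive — valid.
(C) Pq → NPq (axiom 5) characterises the euclidean frames. R is not euclidean — not valid.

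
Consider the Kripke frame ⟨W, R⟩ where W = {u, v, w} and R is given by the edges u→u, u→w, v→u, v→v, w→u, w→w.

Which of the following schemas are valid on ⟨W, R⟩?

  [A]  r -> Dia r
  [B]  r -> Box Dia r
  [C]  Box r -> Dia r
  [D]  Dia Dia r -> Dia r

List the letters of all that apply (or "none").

A, C

R is reflexive: each world relates to itself.
R is not symmetric: v R u but not u R v.
R is not transitive: v R u and u R w but not v R w.
R is serial: every world has an R-successor.
(A) the dual of axiom T: valid iff R is reflexive. R is reflexive — valid.
(B) r -> Box Dia r (axiom B) characterises the symmetric frames. R is not symmetric — not valid.
(C) Box r -> Dia r is axiom D, which corresponds to seriality. R is serial — valid.
(D) the dual of axiom 4: valid iff R is transitive. R is not transitive — not valid.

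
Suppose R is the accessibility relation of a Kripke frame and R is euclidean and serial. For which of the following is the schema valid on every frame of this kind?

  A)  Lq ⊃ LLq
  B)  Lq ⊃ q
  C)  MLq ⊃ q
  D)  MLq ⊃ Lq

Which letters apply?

D

(A) Lq ⊃ LLq is axiom 4; it is valid on a frame exactly when R is transitive. Such an R need not be transitive, so not valid.
(B) axiom T: valid iff R is reflexive. Such an R need not be reflexive — not valid.
(C) MLq ⊃ q (the dual of axiom B) characterises the symmetric frames. Such an R need not be symmetric — not valid.
(D) MLq ⊃ Lq is the dual of axiom 5; it is valid on a frame exactly when R is euclidean. Every such R is euclidean, so valid.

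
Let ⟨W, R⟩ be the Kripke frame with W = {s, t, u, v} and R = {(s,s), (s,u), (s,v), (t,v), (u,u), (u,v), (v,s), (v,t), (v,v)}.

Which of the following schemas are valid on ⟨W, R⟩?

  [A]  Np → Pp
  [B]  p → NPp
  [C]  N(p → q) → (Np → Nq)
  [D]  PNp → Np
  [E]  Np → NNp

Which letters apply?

R is not symmetric: s R u but not u R s.
R is not transitive: s R v and v R t but not s R t.
R is not euclidean: s R u and s R s but not u R s.
R is serial: every world has an R-successor.
(A) axiom D: valid iff R is serial. R is serial — valid.
(B) p → NPp (axiom B) characterises the symmetric frames. R is not symmetric — not valid.
(C) N(p → q) → (Np → Nq) is axiom K, valid on every Kripke frame — valid.
(D) PNp → Np (the dual of axiom 5) characterises the euclidean frames. R is not euclidean — not valid.
(E) Np → NNp is axiom 4; it is valid on a frame exactly when R is transitive. R is not transitive, so not valid.

A, C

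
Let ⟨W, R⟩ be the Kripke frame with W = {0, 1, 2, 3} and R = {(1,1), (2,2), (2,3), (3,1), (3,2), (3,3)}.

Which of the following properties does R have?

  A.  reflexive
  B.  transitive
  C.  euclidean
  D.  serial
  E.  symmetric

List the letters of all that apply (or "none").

(A) not reflexive: not 0 R 0.
(B) not transitive: 2 R 3 and 3 R 1 but not 2 R 1.
(C) not euclidean: 3 R 1 and 3 R 2 but not 1 R 2.
(D) not serial: 0 has no R-successor.
(E) not symmetric: 3 R 1 but not 1 R 3.

none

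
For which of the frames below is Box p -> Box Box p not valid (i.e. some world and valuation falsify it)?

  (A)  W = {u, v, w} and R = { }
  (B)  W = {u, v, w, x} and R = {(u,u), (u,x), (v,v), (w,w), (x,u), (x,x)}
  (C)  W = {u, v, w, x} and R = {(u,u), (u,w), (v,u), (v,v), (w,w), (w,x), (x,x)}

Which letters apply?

The schema Box p -> Box Box p is axiom 4; it is valid on a frame iff R is transitive.
(A) R is transitive (R is closed under composition), so the schema is valid here.
(B) R is transitive (R is closed under composition), so the schema is valid here.
(C) R is not transitive (u R w and w R x but not u R x), so the schema fails here.

C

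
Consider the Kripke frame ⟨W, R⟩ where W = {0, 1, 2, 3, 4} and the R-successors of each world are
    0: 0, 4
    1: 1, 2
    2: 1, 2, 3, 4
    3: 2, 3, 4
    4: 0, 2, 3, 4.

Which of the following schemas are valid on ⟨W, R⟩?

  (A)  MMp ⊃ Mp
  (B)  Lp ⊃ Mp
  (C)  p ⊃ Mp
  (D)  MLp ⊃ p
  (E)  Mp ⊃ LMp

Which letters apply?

R is reflexive: each world relates to itself.
R is symmetric: every R-edge is matched by its reverse.
R is not transitive: 0 R 4 and 4 R 2 but not 0 R 2.
R is not euclidean: 2 R 1 and 2 R 3 but not 1 R 3.
R is serial: every world has an R-successor.
(A) MMp ⊃ Mp (the dual of axiom 4) characterises the transitive frames. R is not transitive — not valid.
(B) Lp ⊃ Mp is axiom D, which corresponds to seriality. R is serial — valid.
(C) p ⊃ Mp is the dual of axiom T; it is valid on a frame exactly when R is reflexive. R is reflexive, so valid.
(D) MLp ⊃ p is the dual of axiom B; it is valid on a frame exactly when R is symmetric. R is symmetric, so valid.
(E) Mp ⊃ LMp is axiom 5; it is valid on a frame exactly when R is euclidean. R is not euclidean, so not valid.

B, C, D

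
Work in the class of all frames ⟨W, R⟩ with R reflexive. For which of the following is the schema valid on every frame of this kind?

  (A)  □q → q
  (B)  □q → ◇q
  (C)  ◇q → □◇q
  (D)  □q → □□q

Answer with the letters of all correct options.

A reflexive relation is serial.
(A) □q → q (axiom T) characterises the reflexive frames. Every such R is reflexive — valid.
(B) axiom D: valid iff R is serial. Every such R is serial — valid.
(C) ◇q → □◇q is axiom 5, which corresponds to the euclidean property. Such an R need not be euclidean — not valid.
(D) □q → □□q (axiom 4) characterises the transitive frames. Such an R need not be transitive — not valid.

A, B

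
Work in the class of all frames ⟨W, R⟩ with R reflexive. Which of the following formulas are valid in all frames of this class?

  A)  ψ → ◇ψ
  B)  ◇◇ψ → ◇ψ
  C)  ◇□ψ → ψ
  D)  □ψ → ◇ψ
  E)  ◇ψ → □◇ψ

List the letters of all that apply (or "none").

A, D

A reflexive relation is serial.
(A) ψ → ◇ψ (the dual of axiom T) characterises the reflexive frames. Every such R is reflexive — valid.
(B) ◇◇ψ → ◇ψ is the dual of axiom 4, which corresponds to transitivity. Such an R need not be transitive — not valid.
(C) ◇□ψ → ψ (the dual of axiom B) characterises the symmetric frames. Such an R need not be symmetric — not valid.
(D) □ψ → ◇ψ is axiom D; it is valid on a frame exactly when R is serial. Every such R is serial, so valid.
(E) ◇ψ → □◇ψ is axiom 5, which corresponds to the euclidean property. Such an R need not be euclidean — not valid.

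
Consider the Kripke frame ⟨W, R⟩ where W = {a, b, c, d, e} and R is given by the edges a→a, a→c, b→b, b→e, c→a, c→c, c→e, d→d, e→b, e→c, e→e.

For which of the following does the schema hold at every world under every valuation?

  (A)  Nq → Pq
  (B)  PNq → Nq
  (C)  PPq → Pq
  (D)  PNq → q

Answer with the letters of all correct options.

R is symmetric: every R-edge is matched by its reverse.
R is not transitive: a R c and c R e but not a R e.
R is not euclidean: c R a and c R e but not a R e.
R is serial: every world has an R-successor.
(A) Nq → Pq is axiom D; it is valid on a frame exactly when R is serial. R is serial, so valid.
(B) PNq → Nq (the dual of axiom 5) characterises the euclidean frames. R is not euclidean — not valid.
(C) PPq → Pq is the dual of axiom 4, which corresponds to transitivity. R is not transitive — not valid.
(D) PNq → q is the dual of axiom B; it is valid on a frame exactly when R is symmetric. R is symmetric, so valid.

A, D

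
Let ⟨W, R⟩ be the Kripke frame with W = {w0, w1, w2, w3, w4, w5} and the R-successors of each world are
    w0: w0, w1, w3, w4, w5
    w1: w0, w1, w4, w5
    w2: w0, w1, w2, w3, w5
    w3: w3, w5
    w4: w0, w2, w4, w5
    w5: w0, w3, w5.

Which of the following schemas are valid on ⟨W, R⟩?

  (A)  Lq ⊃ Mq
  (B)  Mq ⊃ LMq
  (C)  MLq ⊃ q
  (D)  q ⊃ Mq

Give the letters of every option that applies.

A, D

R is reflexive: each world relates to itself.
R is not symmetric: w0 R w3 but not w3 R w0.
R is not euclidean: w0 R w1 and w0 R w3 but not w1 R w3.
R is serial: every world has an R-successor.
(A) Lq ⊃ Mq is axiom D; it is valid on a frame exactly when R is serial. R is serial, so valid.
(B) axiom 5: valid iff R is euclidean. R is not euclidean — not valid.
(C) MLq ⊃ q is the dual of axiom B; it is valid on a frame exactly when R is symmetric. R is not symmetric, so not valid.
(D) q ⊃ Mq is the dual of axiom T; it is valid on a frame exactly when R is reflexive. R is reflexive, so valid.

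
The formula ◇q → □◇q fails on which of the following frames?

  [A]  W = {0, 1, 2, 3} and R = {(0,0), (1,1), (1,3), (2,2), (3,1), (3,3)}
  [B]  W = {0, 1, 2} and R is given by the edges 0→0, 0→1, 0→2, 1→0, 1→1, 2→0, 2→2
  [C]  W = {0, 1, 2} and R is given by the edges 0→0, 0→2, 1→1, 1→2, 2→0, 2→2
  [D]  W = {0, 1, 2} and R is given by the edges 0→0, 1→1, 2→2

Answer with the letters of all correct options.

The schema ◇q → □◇q is axiom 5; it is valid on a frame iff R is euclidean.
(A) R is euclidean (any two R-successors of the same world are R-related), so the schema is valid here.
(B) R is not euclidean (0 R 1 and 0 R 2 but not 1 R 2), so the schema fails here.
(C) R is not euclidean (1 R 2 and 1 R 1 but not 2 R 1), so the schema fails here.
(D) R is euclidean (any two R-successors of the same world are R-related), so the schema is valid here.

B, C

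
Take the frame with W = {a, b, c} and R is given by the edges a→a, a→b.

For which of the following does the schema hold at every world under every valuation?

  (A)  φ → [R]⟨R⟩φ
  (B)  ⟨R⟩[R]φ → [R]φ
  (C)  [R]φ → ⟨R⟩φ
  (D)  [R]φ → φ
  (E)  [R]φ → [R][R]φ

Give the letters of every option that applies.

E

R is not reflexive: not b R b.
R is not symmetric: a R b but not b R a.
R is transitive: R is closed under composition.
R is not euclidean: a R b and a R a but not b R a.
R is not serial: b has no R-successor.
(A) φ → [R]⟨R⟩φ (axiom B) characterises the symmetric frames. R is not symmetric — not valid.
(B) the dual of axiom 5: valid iff R is euclidean. R is not euclidean — not valid.
(C) [R]φ → ⟨R⟩φ is axiom D, which corresponds to seriality. R is not serial — not valid.
(D) [R]φ → φ is axiom T; it is valid on a frame exactly when R is reflexive. R is not reflexive, so not valid.
(E) [R]φ → [R][R]φ is axiom 4, which corresponds to transitivity. R is transitive — valid.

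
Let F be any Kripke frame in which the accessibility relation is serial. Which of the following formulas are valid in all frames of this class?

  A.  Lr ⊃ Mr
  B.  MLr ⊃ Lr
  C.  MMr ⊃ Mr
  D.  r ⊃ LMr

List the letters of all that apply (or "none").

A

(A) axiom D: valid iff R is serial. Every such R is serial — valid.
(B) MLr ⊃ Lr is the dual of axiom 5, which corresponds to the euclidean property. Such an R need not be euclidean — not valid.
(C) MMr ⊃ Mr (the dual of axiom 4) characterises the transitive frames. Such an R need not be transitive — not valid.
(D) r ⊃ LMr is axiom B, which corresponds to symmetry. Such an R need not be symmetric — not valid.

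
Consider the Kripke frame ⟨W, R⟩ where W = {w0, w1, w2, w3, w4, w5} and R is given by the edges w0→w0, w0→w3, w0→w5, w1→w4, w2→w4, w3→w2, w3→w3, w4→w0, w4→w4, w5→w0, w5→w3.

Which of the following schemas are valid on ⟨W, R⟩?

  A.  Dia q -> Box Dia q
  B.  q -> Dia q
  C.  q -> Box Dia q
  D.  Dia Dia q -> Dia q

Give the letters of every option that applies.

R is not reflexive: not w1 R w1.
R is not symmetric: w0 R w3 but not w3 R w0.
R is not transitive: w0 R w3 and w3 R w2 but not w0 R w2.
R is not euclidean: w0 R w3 and w0 R w0 but not w3 R w0.
(A) Dia q -> Box Dia q is axiom 5, which corresponds to the euclidean property. R is not euclidean — not valid.
(B) q -> Dia q is the dual of axiom T, which corresponds to reflexivity. R is not reflexive — not valid.
(C) q -> Box Dia q is axiom B, which corresponds to symmetry. R is not symmetric — not valid.
(D) Dia Dia q -> Dia q is the dual of axiom 4; it is valid on a frame exactly when R is transitive. R is not transitive, so not valid.

none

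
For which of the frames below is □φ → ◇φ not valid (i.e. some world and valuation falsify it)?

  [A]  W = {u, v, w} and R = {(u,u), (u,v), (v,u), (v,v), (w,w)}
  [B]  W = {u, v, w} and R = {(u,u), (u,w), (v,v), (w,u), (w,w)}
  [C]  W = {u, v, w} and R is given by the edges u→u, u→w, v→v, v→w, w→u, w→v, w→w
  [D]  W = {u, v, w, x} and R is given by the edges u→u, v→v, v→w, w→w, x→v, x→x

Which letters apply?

none

The schema □φ → ◇φ is axiom D; it is valid on a frame iff R is serial.
(A) R is serial (every world has an R-successor), so the schema is valid here.
(B) R is serial (every world has an R-successor), so the schema is valid here.
(C) R is serial (every world has an R-successor), so the schema is valid here.
(D) R is serial (every world has an R-successor), so the schema is valid here.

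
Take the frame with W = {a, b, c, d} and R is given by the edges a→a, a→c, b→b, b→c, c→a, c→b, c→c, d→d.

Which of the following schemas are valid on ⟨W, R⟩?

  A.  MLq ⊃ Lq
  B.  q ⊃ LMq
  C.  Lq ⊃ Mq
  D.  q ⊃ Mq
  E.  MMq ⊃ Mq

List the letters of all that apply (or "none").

B, C, D

R is reflexive: each world relates to itself.
R is symmetric: every R-edge is matched by its reverse.
R is not transitive: a R c and c R b but not a R b.
R is not euclidean: c R a and c R b but not a R b.
R is serial: every world has an R-successor.
(A) the dual of axiom 5: valid iff R is euclidean. R is not euclidean — not valid.
(B) axiom B: valid iff R is symmetric. R is symmetric — valid.
(C) Lq ⊃ Mq is axiom D, which corresponds to seriality. R is serial — valid.
(D) q ⊃ Mq (the dual of axiom T) characterises the reflexive frames. R is reflexive — valid.
(E) MMq ⊃ Mq (the dual of axiom 4) characterises the transitive frames. R is not transitive — not valid.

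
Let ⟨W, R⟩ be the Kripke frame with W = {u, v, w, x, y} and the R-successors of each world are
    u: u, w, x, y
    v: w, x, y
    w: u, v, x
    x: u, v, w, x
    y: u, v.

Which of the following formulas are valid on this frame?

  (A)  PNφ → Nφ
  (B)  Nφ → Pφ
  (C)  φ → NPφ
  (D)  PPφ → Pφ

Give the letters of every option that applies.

B, C

R is symmetric: every R-edge is matched by its reverse.
R is not transitive: u R w and w R v but not u R v.
R is not euclidean: u R w and u R y but not w R y.
R is serial: every world has an R-successor.
(A) PNφ → Nφ is the dual of axiom 5, which corresponds to the euclidean property. R is not euclidean — not valid.
(B) Nφ → Pφ (axiom D) characterises the serial frames. R is serial — valid.
(C) φ → NPφ is axiom B; it is valid on a frame exactly when R is symmetric. R is symmetric, so valid.
(D) PPφ → Pφ is the dual of axiom 4; it is valid on a frame exactly when R is transitive. R is not transitive, so not valid.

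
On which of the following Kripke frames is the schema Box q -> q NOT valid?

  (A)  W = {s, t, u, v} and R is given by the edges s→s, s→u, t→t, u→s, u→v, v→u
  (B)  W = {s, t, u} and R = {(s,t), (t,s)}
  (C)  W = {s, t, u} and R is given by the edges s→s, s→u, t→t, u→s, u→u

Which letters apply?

The schema Box q -> q is axiom T; it is valid on a frame iff R is reflexive.
(A) R is not reflexive (not u R u), so the schema fails here.
(B) R is not reflexive (not s R s), so the schema fails here.
(C) R is reflexive (each world relates to itself), so the schema is valid here.

A, B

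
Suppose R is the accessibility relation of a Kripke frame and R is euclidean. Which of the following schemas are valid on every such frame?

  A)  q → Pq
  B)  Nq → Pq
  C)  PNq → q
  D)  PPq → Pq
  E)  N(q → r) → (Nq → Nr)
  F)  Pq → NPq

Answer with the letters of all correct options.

E, F

(A) q → Pq is the dual of axiom T, which corresponds to reflexivity. Such an R need not be reflexive — not valid.
(B) Nq → Pq is axiom D, which corresponds to seriality. Such an R need not be serial — not valid.
(C) PNq → q is the dual of axiom B; it is valid on a frame exactly when R is symmetric. Such an R need not be symmetric, so not valid.
(D) PPq → Pq (the dual of axiom 4) characterises the transitive frames. Such an R need not be transitive — not valid.
(E) this is just K, valid on every normal frame.
(F) Pq → NPq is axiom 5, which corresponds to the euclidean property. Every such R is euclidean — valid.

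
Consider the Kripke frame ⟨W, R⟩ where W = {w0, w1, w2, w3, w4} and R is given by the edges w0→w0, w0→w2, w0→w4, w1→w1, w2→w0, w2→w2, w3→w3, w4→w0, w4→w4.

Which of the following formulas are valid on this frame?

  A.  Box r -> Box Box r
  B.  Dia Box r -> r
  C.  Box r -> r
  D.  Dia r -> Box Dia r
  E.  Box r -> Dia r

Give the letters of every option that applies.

B, C, E

R is reflexive: each world relates to itself.
R is symmetric: every R-edge is matched by its reverse.
R is not transitive: w2 R w0 and w0 R w4 but not w2 R w4.
R is not euclidean: w0 R w2 and w0 R w4 but not w2 R w4.
R is serial: every world has an R-successor.
(A) Box r -> Box Box r is axiom 4; it is valid on a frame exactly when R is transitive. R is not transitive, so not valid.
(B) Dia Box r -> r is the dual of axiom B; it is valid on a frame exactly when R is symmetric. R is symmetric, so valid.
(C) Box r -> r is axiom T, which corresponds to reflexivity. R is reflexive — valid.
(D) Dia r -> Box Dia r is axiom 5; it is valid on a frame exactly when R is euclidean. R is not euclidean, so not valid.
(E) Box r -> Dia r (axiom D) characterises the serial frames. R is serial — valid.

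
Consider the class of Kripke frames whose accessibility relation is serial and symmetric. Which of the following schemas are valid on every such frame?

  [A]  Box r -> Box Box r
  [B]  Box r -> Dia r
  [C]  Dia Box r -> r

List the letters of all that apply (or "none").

B, C

(A) Box r -> Box Box r is axiom 4, which corresponds to transitivity. Such an R need not be transitive — not valid.
(B) Box r -> Dia r is axiom D, which corresponds to seriality. Every such R is serial — valid.
(C) Dia Box r -> r (the dual of axiom B) characterises the symmetric frames. Every such R is symmetric — valid.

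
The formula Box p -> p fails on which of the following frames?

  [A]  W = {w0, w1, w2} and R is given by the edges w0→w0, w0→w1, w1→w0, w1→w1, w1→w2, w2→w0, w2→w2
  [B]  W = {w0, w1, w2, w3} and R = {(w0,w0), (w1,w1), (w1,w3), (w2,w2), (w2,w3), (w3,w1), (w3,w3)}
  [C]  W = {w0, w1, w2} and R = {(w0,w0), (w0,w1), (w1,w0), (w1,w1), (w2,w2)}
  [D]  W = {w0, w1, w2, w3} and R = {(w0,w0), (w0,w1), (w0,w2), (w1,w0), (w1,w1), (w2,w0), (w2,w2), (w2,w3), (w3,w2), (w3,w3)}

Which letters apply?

none

The schema Box p -> p is axiom T; it is valid on a frame iff R is reflexive.
(A) R is reflexive (each world relates to itself), so the schema is valid here.
(B) R is reflexive (each world relates to itself), so the schema is valid here.
(C) R is reflexive (each world relates to itself), so the schema is valid here.
(D) R is reflexive (each world relates to itself), so the schema is valid here.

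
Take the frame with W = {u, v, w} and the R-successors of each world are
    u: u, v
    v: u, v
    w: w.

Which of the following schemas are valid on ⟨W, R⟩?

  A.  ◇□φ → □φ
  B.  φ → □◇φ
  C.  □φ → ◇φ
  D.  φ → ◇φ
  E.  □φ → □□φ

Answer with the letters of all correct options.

R is reflexive: each world relates to itself.
R is symmetric: every R-edge is matched by its reverse.
R is transitive: R is closed under composition.
R is euclidean: any two R-successors of the same world are R-related.
R is serial: every world has an R-successor.
(A) ◇□φ → □φ is the dual of axiom 5; it is valid on a frame exactly when R is euclidean. R is euclidean, so valid.
(B) φ → □◇φ is axiom B; it is valid on a frame exactly when R is symmetric. R is symmetric, so valid.
(C) □φ → ◇φ is axiom D, which corresponds to seriality. R is serial — valid.
(D) the dual of axiom T: valid iff R is reflexive. R is reflexive — valid.
(E) □φ → □□φ (axiom 4) characterises the transitive frames. R is transitive — valid.

A, B, C, D, E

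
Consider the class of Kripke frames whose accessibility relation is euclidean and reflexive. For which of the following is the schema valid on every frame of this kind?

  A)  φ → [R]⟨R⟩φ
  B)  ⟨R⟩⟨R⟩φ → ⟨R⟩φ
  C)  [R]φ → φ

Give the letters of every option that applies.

A reflexive euclidean relation is also symmetric (from wRw and wRv the euclidean condition gives vRw) and hence transitive; it is an equivalence relation.
(A) φ → [R]⟨R⟩φ is axiom B, which corresponds to symmetry. Every such R is symmetric — valid.
(B) ⟨R⟩⟨R⟩φ → ⟨R⟩φ is the dual of axiom 4; it is valid on a frame exactly when R is transitive. Every such R is transitive, so valid.
(C) [R]φ → φ (axiom T) characterises the reflexive frames. Every such R is reflexive — valid.

A, B, C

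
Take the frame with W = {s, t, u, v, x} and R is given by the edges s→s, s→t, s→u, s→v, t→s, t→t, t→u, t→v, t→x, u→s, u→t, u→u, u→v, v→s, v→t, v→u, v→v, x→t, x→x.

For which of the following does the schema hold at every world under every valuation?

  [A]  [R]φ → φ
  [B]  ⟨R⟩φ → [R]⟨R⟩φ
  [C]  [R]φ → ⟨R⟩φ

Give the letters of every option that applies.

A, C

R is reflexive: each world relates to itself.
R is not euclidean: t R s and t R x but not s R x.
R is serial: every world has an R-successor.
(A) [R]φ → φ is axiom T; it is valid on a frame exactly when R is reflexive. R is reflexive, so valid.
(B) ⟨R⟩φ → [R]⟨R⟩φ is axiom 5, which corresponds to the euclidean property. R is not euclidean — not valid.
(C) [R]φ → ⟨R⟩φ is axiom D; it is valid on a frame exactly when R is serial. R is serial, so valid.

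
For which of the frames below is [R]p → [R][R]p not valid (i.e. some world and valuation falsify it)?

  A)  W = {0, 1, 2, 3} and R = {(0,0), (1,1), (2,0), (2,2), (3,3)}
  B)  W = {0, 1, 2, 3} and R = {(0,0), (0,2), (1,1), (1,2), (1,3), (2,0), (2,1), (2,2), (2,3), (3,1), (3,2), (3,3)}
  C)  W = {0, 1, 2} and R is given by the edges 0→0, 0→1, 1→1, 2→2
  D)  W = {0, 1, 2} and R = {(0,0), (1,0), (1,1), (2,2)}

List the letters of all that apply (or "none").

B

The schema [R]p → [R][R]p is axiom 4; it is valid on a frame iff R is transitive.
(A) R is transitive (R is closed under composition), so the schema is valid here.
(B) R is not transitive (0 R 2 and 2 R 1 but not 0 R 1), so the schema fails here.
(C) R is transitive (R is closed under composition), so the schema is valid here.
(D) R is transitive (R is closed under composition), so the schema is valid here.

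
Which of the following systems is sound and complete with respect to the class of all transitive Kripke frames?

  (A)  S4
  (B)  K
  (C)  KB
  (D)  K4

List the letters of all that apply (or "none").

D

(A) S4 is determined by the class of reflexive and transitive frames.
(B) K is determined by the class of arbitrary frames.
(C) KB is determined by the class of symmetric frames.
(D) K4 is determined by exactly this class.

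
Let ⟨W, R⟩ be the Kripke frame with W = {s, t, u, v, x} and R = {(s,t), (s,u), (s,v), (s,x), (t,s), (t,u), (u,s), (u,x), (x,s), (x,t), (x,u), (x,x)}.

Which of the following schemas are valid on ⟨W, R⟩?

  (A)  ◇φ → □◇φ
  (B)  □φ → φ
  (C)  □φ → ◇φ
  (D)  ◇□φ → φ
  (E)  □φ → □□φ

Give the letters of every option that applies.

R is not reflexive: not s R s.
R is not symmetric: s R v but not v R s.
R is not transitive: s R t and t R s but not s R s.
R is not euclidean: s R t and s R v but not t R v.
R is not serial: v has no R-successor.
(A) ◇φ → □◇φ (axiom 5) characterises the euclidean frames. R is not euclidean — not valid.
(B) □φ → φ (axiom T) characterises the reflexive frames. R is not reflexive — not valid.
(C) □φ → ◇φ is axiom D, which corresponds to seriality. R is not serial — not valid.
(D) ◇□φ → φ is the dual of axiom B, which corresponds to symmetry. R is not symmetric — not valid.
(E) □φ → □□φ is axiom 4; it is valid on a frame exactly when R is transitive. R is not transitive, so not valid.

none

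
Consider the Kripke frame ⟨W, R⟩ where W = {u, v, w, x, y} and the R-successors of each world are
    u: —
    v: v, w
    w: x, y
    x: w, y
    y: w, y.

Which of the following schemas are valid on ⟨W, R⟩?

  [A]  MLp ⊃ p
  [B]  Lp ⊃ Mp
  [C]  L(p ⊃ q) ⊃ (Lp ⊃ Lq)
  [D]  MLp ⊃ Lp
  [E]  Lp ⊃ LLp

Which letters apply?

R is not symmetric: v R w but not w R v.
R is not transitive: v R w and w R x but not v R x.
R is not euclidean: v R w and v R v but not w R v.
R is not serial: u has no R-successor.
(A) the dual of axiom B: valid iff R is symmetric. R is not symmetric — not valid.
(B) Lp ⊃ Mp is axiom D, which corresponds to seriality. R is not serial — not valid.
(C) L(p ⊃ q) ⊃ (Lp ⊃ Lq) is the K axiom; it holds on all frames — valid.
(D) MLp ⊃ Lp is the dual of axiom 5, which corresponds to the euclidean property. R is not euclidean — not valid.
(E) Lp ⊃ LLp is axiom 4; it is valid on a frame exactly when R is transitive. R is not transitive, so not valid.

C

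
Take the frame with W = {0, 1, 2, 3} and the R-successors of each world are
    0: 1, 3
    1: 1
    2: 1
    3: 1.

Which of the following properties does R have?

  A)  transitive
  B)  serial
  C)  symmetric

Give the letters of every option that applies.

(A) transitive: R is closed under composition.
(B) serial: every world has an R-successor.
(C) not symmetric: 0 R 1 but not 1 R 0.

A, B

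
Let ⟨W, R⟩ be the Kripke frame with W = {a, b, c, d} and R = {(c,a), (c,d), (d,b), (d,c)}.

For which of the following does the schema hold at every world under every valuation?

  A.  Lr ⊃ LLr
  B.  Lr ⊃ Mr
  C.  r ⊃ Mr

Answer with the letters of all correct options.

none

R is not reflexive: not a R a.
R is not transitive: c R d and d R b but not c R b.
R is not serial: a has no R-successor.
(A) Lr ⊃ LLr is axiom 4; it is valid on a frame exactly when R is transitive. R is not transitive, so not valid.
(B) Lr ⊃ Mr (axiom D) characterises the serial frames. R is not serial — not valid.
(C) r ⊃ Mr is the dual of axiom T; it is valid on a frame exactly when R is reflexive. R is not reflexive, so not valid.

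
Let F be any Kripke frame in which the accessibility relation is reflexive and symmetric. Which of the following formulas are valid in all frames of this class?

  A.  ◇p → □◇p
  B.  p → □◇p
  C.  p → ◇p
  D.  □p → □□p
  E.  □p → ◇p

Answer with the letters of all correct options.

B, C, E

Reflexive relations are serial.
(A) axiom 5: valid iff R is euclidean. Such an R need not be euclidean — not valid.
(B) p → □◇p is axiom B; it is valid on a frame exactly when R is symmetric. Every such R is symmetric, so valid.
(C) p → ◇p is the dual of axiom T; it is valid on a frame exactly when R is reflexive. Every such R is reflexive, so valid.
(D) □p → □□p is axiom 4, which corresponds to transitivity. Such an R need not be transitive — not valid.
(E) □p → ◇p is axiom D; it is valid on a frame exactly when R is serial. Every such R is serial, so valid.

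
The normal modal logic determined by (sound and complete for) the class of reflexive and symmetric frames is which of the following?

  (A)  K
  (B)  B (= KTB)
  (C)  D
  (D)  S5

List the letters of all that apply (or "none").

B

(A) K is determined by the class of arbitrary frames.
(B) B (= KTB) is determined by exactly this class.
(C) D is determined by the class of serial frames.
(D) S5 is determined by the class of reflexive, symmetric, and transitive frames.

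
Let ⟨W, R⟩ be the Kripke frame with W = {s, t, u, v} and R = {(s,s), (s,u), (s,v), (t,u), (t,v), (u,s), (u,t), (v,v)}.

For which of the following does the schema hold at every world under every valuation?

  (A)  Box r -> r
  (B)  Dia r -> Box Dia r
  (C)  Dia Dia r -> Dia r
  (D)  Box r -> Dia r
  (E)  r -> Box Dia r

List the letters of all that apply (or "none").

D

R is not reflexive: not t R t.
R is not symmetric: s R v but not v R s.
R is not transitive: s R u and u R t but not s R t.
R is not euclidean: s R u and s R v but not u R v.
R is serial: every world has an R-successor.
(A) Box r -> r is axiom T, which corresponds to reflexivity. R is not reflexive — not valid.
(B) axiom 5: valid iff R is euclidean. R is not euclidean — not valid.
(C) Dia Dia r -> Dia r is the dual of axiom 4, which corresponds to transitivity. R is not transitive — not valid.
(D) Box r -> Dia r (axiom D) characterises the serial frames. R is serial — valid.
(E) r -> Box Dia r (axiom B) characterises the symmetric frames. R is not symmetric — not valid.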